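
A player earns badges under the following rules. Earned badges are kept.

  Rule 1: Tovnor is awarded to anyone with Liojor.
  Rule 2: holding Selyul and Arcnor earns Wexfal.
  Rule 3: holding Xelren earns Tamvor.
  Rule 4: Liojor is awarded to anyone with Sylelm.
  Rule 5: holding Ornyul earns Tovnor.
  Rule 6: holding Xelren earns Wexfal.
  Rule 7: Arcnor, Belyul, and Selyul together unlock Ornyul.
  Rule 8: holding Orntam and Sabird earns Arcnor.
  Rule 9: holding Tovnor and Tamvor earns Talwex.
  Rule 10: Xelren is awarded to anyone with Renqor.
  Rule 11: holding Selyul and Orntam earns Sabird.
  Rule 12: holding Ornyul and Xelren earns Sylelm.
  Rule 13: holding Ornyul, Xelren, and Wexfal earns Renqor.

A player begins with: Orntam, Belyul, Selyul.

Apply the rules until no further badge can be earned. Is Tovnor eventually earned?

With Selyul and Orntam, Sabird is earned (Rule 11).
With Orntam and Sabird, Arcnor is earned (Rule 8).
With Arcnor, Belyul, and Selyul, Ornyul is earned (Rule 7).
With Ornyul, Tovnor is earned (Rule 5).

Yes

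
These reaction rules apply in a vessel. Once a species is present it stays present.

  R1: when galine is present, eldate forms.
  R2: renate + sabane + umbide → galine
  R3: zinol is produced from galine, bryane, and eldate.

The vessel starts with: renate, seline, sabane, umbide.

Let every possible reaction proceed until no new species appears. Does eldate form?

renate, sabane, and umbide present → galine forms (R2).
galine present → eldate forms (R1).

Yes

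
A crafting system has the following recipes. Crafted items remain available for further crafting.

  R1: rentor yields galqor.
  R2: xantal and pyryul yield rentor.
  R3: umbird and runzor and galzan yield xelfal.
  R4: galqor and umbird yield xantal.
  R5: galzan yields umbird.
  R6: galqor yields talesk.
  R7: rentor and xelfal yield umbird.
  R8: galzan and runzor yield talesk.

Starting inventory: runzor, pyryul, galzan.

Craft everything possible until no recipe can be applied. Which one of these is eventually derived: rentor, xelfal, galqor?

galzan → umbird (R5).
umbird and runzor and galzan → xelfal (R3).
galqor would need rentor (R1), but rentor is never obtained. rentor would need xantal and pyryul (R2), but xantal is never obtained.

xelfal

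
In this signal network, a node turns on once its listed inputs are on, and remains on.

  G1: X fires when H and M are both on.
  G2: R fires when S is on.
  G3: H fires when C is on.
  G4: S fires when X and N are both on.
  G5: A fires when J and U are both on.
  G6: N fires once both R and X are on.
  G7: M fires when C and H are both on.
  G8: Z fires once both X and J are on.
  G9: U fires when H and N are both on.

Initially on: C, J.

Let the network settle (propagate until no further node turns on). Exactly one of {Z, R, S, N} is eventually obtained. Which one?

C is on, so H fires (G3).
G7: C and H on → M on.
H and M are on, so X fires (G1).
X and J are on, so Z fires (G8).
R would need S (G2), but S never turns on. N would need R and X (G6), but R never turns on. S would need X and N (G4), but N never turns on.

Z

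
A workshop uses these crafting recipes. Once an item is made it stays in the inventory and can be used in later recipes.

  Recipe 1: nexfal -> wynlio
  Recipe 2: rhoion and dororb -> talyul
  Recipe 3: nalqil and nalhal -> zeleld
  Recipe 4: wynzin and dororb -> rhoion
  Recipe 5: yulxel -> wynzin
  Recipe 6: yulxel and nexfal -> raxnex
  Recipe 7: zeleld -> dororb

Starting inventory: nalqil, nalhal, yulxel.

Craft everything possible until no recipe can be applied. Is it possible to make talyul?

Using Recipe 3, nalqil and nalhal make zeleld.
yulxel -> wynzin (Recipe 5).
Using Recipe 7, zeleld makes dororb.
wynzin and dororb -> rhoion (Recipe 4).
rhoion and dororb -> talyul (Recipe 2).

Yes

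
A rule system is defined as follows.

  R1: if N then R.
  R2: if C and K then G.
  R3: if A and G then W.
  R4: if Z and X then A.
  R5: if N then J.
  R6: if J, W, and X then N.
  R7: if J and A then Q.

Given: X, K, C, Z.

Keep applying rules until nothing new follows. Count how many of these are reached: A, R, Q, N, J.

1

From Z and X, R4 gives A.
A: reached.
R would need N (R1), but N is never established.
Q would need J and A (R7), but J is never established.
N would need J, W, and X (R6), but J is never established.
J would need N (R5), but N is never established.
Reached: A — 1 of the 5.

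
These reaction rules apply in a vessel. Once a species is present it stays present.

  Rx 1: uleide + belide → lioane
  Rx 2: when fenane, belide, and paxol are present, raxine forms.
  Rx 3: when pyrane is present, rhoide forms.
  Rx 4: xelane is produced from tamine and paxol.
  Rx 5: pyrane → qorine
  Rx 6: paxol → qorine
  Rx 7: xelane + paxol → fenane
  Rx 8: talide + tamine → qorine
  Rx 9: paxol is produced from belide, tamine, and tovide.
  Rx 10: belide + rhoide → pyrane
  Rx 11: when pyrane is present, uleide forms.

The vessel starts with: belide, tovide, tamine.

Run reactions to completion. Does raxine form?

belide, tamine, and tovide present → paxol forms (Rx 9).
tamine and paxol present → xelane forms (Rx 4).
xelane and paxol present → fenane forms (Rx 7).
fenane, belide, and paxol present → raxine forms (Rx 2).

Yes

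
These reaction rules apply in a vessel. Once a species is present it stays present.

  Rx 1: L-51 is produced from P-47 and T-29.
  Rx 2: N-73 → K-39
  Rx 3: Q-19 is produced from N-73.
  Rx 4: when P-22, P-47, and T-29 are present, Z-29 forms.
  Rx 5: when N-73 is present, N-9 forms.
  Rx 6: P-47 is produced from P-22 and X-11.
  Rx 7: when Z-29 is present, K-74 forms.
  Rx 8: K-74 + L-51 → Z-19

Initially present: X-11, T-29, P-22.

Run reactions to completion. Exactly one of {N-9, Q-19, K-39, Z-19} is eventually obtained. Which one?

Z-19

P-22 and X-11 present → P-47 forms (Rx 6).
P-22, P-47, and T-29 present → Z-29 forms (Rx 4).
P-47 and T-29 present → L-51 forms (Rx 1).
Z-29 present → K-74 forms (Rx 7).
K-74 and L-51 present → Z-19 forms (Rx 8).
N-9 would need N-73 (Rx 5), but N-73 never forms. K-39 would need N-73 (Rx 2), but N-73 never forms. Q-19 would need N-73 (Rx 3), but N-73 never forms.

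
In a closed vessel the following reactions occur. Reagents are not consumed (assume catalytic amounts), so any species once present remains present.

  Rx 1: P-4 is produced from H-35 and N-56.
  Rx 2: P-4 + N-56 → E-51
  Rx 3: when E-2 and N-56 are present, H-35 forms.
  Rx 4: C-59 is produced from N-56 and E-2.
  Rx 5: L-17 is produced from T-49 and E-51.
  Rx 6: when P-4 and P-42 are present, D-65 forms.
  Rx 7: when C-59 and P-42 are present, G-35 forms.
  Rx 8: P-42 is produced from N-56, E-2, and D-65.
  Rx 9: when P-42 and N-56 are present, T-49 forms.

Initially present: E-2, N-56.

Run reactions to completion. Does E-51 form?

Yes

E-2 and N-56 present → H-35 forms (Rx 3).
H-35 and N-56 present → P-4 forms (Rx 1).
P-4 and N-56 present → E-51 forms (Rx 2).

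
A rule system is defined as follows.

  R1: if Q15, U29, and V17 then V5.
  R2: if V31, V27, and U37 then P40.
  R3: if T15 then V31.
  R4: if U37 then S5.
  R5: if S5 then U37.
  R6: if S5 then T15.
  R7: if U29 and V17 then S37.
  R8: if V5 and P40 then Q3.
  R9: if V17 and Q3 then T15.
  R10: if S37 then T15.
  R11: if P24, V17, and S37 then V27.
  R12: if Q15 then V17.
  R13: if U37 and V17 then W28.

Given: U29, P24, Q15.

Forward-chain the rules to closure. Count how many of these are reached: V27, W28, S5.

1

Q15 holds, so V17 follows (R12).
U29 and V17 hold, so S37 follows (R7).
P24, V17, and S37 hold, so V27 follows (R11).
V27: reached.
W28 would need U37 and V17 (R13), but U37 is never established.
S5 would need U37 (R4), but U37 is never established.
Reached: V27 — 1 of the 3.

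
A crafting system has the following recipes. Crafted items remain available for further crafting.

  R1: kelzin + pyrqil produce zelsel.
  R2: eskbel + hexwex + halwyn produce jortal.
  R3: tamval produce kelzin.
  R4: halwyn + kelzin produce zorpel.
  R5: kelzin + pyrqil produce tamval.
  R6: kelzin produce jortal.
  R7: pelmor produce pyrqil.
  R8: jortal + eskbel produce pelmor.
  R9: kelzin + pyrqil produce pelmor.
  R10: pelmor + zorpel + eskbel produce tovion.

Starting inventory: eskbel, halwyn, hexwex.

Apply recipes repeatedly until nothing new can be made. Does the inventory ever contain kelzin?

kelzin would need tamval (R3), but tamval is never obtained.

No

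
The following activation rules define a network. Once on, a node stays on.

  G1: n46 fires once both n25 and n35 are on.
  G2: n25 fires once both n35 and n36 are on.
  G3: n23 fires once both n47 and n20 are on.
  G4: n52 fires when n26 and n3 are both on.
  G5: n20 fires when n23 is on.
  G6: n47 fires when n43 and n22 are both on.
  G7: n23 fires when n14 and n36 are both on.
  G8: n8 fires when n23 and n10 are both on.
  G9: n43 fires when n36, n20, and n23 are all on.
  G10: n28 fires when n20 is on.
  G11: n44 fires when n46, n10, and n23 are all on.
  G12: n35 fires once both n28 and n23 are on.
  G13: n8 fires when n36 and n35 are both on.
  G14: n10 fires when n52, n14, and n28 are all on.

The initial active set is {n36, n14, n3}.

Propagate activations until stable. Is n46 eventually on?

Yes

n14 and n36 are on, so n23 fires (G7).
G5: n23 on → n20 on.
G10: n20 on → n28 on.
n28 and n23 are on, so n35 fires (G12).
G2: n35 and n36 on → n25 on.
n25 and n35 are on, so n46 fires (G1).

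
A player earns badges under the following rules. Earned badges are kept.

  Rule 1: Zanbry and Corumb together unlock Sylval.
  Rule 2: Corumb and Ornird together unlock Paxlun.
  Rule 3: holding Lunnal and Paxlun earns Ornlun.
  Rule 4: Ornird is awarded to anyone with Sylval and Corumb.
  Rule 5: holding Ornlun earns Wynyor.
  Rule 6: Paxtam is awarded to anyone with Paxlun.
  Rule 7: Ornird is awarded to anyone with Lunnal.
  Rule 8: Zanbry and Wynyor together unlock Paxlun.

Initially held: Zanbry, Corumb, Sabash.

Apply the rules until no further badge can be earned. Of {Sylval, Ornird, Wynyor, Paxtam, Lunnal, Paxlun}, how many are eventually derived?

4

With Zanbry and Corumb, Sylval is earned (Rule 1).
With Sylval and Corumb, Ornird is earned (Rule 4).
With Corumb and Ornird, Paxlun is earned (Rule 2).
With Paxlun, Paxtam is earned (Rule 6).
Sylval: reached.
Ornird: reached.
Wynyor would need Ornlun (Rule 5), but Ornlun is never earned.
Paxtam: reached.
No rule produces Lunnal, and it is not given.
Paxlun: reached.
Reached: Sylval, Ornird, Paxtam, and Paxlun — 4 of the 6.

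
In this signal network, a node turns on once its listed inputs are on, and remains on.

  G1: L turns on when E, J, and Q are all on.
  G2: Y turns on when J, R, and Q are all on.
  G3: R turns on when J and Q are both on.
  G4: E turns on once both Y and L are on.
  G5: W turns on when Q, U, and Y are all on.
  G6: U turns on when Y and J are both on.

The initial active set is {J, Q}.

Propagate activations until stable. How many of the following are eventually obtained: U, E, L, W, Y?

3

J and Q are on, so R turns on (G3).
G2: J, R, and Q on → Y on.
G6: Y and J on → U on.
G5: Q, U, and Y on → W on.
U: reached.
E would need Y and L (G4), but L never turns on.
L would need E, J, and Q (G1), but E never turns on.
W: reached.
Y: reached.
Reached: U, W, and Y — 3 of the 5.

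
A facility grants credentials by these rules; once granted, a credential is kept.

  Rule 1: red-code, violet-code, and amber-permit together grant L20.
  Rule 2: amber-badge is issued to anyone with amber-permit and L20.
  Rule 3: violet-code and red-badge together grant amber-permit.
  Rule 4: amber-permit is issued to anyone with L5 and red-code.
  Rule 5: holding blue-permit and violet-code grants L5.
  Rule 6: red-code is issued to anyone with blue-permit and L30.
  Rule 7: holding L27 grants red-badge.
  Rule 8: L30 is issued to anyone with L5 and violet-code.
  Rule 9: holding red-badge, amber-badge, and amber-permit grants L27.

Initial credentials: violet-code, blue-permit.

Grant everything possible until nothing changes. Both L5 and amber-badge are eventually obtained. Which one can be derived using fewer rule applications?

L5

L5: Holding blue-permit and violet-code grants L5 (Rule 5). [1 rule application]
amber-badge: Holding blue-permit and violet-code grants L5 (Rule 5). Holding L5 and violet-code grants L30 (Rule 8). Holding blue-permit and L30 grants red-code (Rule 6). Holding L5 and red-code grants amber-permit (Rule 4). Holding red-code, violet-code, and amber-permit grants L20 (Rule 1). Holding amber-permit and L20 grants amber-badge (Rule 2). [6 rule applications]
L5 needs fewer.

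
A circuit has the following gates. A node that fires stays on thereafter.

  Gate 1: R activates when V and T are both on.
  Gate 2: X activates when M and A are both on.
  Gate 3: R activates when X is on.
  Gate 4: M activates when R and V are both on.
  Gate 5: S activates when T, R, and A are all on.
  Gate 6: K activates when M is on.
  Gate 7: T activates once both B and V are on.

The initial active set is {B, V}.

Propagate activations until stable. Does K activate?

B and V are on, so T activates (Gate 7).
Gate 1: V and T on → R on.
R and V are on, so M activates (Gate 4).
Gate 6: M on → K on.

Yes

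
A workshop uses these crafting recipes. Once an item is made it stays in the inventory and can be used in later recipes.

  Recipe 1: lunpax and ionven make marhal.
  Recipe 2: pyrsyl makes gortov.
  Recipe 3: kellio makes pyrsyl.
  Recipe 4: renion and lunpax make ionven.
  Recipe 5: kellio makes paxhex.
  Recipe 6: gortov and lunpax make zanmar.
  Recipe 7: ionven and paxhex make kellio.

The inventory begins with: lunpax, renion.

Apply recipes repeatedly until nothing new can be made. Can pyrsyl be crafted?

No

pyrsyl would need kellio (Recipe 3), but kellio is never obtained.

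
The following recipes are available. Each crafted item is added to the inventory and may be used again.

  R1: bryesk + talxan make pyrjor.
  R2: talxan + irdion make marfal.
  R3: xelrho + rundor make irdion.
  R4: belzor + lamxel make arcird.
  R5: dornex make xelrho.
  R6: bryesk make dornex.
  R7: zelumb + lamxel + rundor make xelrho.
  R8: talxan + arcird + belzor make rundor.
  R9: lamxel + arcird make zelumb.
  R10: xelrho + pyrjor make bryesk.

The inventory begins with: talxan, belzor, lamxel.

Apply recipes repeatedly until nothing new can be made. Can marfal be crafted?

Yes

belzor + lamxel → arcird (R4).
talxan + arcird + belzor → rundor (R8).
Using R9, lamxel and arcird make zelumb.
zelumb + lamxel + rundor → xelrho (R7).
xelrho + rundor → irdion (R3).
Using R2, talxan and irdion make marfal.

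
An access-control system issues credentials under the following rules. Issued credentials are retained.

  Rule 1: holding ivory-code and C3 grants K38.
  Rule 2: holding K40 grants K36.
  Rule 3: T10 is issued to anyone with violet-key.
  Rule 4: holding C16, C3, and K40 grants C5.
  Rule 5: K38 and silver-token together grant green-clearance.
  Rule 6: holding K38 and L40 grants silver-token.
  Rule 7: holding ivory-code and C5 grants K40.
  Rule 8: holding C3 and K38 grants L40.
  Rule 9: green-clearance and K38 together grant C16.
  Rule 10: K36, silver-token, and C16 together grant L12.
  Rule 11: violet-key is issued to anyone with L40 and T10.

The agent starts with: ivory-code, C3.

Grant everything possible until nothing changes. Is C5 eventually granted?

C5 would need C16, C3, and K40 (Rule 4), but K40 is never granted.

No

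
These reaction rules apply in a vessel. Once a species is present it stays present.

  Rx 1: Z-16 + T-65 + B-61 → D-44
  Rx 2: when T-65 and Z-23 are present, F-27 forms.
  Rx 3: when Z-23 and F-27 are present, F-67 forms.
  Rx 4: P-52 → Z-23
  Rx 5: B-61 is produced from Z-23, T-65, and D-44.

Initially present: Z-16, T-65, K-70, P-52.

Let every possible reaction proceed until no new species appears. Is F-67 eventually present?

Yes

P-52 present → Z-23 forms (Rx 4).
T-65 and Z-23 present → F-27 forms (Rx 2).
Z-23 and F-27 present → F-67 forms (Rx 3).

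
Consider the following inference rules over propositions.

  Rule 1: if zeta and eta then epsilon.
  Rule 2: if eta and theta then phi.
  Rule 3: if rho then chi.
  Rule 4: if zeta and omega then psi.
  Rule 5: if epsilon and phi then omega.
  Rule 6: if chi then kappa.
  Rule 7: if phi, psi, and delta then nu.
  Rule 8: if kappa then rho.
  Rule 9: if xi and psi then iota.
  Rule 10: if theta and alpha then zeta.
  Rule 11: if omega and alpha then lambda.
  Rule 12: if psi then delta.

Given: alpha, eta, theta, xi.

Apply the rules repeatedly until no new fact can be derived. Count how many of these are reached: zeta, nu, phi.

3

From eta and theta, Rule 2 gives phi.
From theta and alpha, Rule 10 gives zeta.
zeta and eta hold, so epsilon follows (Rule 1).
epsilon and phi hold, so omega follows (Rule 5).
zeta and omega hold, so psi follows (Rule 4).
psi holds, so delta follows (Rule 12).
From phi, psi, and delta, Rule 7 gives nu.
zeta: reached.
nu: reached.
phi: reached.
All 3 are reached.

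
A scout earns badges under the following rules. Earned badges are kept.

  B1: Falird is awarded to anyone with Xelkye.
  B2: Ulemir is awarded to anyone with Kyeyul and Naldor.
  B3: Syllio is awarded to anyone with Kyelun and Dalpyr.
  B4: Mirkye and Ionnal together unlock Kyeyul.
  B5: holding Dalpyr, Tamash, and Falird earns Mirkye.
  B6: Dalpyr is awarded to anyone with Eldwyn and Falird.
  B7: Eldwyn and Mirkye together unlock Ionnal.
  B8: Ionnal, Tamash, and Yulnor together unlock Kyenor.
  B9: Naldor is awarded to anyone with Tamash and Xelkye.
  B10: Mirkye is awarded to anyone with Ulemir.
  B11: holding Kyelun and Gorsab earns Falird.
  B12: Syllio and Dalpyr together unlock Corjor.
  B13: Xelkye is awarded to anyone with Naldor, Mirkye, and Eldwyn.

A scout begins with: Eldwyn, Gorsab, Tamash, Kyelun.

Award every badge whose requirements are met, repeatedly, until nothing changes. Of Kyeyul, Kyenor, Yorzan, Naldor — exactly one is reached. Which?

Kyeyul

With Kyelun and Gorsab, Falird is earned (B11).
With Eldwyn and Falird, Dalpyr is earned (B6).
With Dalpyr, Tamash, and Falird, Mirkye is earned (B5).
With Eldwyn and Mirkye, Ionnal is earned (B7).
With Mirkye and Ionnal, Kyeyul is earned (B4).
No rule produces Yorzan, and it is not given. Naldor would need Tamash and Xelkye (B9), but Xelkye is never earned. Kyenor would need Ionnal, Tamash, and Yulnor (B8), but Yulnor is never earned.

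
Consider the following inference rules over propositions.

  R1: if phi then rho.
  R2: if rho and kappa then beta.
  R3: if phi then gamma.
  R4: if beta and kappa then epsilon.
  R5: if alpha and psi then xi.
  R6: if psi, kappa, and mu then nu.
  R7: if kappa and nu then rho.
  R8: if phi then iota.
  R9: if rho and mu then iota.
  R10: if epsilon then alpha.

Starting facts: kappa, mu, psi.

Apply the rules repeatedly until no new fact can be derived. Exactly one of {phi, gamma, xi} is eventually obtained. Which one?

From psi, kappa, and mu, R6 gives nu.
kappa and nu hold, so rho follows (R7).
rho and kappa hold, so beta follows (R2).
From beta and kappa, R4 gives epsilon.
epsilon holds, so alpha follows (R10).
From alpha and psi, R5 gives xi.
No rule produces phi, and it is not given. gamma would need phi (R3), but phi is never established.

xi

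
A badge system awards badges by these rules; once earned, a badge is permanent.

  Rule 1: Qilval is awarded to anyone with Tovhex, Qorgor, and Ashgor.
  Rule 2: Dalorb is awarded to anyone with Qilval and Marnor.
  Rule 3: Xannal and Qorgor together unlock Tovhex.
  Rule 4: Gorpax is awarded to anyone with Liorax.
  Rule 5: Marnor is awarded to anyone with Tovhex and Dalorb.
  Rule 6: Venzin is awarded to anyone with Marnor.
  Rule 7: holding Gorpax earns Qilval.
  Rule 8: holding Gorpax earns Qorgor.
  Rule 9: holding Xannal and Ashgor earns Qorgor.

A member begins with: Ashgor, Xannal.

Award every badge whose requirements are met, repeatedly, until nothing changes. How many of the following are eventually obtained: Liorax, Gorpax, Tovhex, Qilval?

With Xannal and Ashgor, Qorgor is earned (Rule 9).
With Xannal and Qorgor, Tovhex is earned (Rule 3).
With Tovhex, Qorgor, and Ashgor, Qilval is earned (Rule 1).
No rule produces Liorax, and it is not given.
Gorpax would need Liorax (Rule 4), but Liorax is never earned.
Tovhex: reached.
Qilval: reached.
Reached: Tovhex and Qilval — 2 of the 4.

2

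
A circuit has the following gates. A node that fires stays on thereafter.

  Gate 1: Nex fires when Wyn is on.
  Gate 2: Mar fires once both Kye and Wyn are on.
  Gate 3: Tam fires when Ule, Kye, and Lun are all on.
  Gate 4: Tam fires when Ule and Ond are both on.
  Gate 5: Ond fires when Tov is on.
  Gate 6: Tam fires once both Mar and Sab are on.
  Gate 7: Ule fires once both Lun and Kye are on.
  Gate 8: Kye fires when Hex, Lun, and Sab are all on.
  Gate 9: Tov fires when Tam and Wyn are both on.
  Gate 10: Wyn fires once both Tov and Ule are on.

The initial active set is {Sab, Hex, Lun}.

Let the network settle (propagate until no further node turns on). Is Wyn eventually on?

Wyn would need Tov and Ule (Gate 10), but Tov never turns on.

No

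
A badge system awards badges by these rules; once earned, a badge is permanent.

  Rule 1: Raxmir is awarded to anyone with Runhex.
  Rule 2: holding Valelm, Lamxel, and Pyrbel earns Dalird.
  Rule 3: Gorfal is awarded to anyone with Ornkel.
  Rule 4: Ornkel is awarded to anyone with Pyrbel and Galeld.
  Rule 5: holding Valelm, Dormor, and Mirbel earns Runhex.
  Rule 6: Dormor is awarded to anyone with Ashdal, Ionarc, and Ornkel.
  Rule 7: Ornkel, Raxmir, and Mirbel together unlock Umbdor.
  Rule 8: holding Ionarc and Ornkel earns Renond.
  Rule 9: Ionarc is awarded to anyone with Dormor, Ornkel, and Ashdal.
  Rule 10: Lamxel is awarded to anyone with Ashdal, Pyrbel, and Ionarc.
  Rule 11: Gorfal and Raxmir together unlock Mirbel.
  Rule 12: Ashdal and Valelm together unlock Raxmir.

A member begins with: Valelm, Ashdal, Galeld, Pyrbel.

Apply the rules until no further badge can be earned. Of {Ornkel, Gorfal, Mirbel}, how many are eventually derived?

3

With Pyrbel and Galeld, Ornkel is earned (Rule 4).
With Ashdal and Valelm, Raxmir is earned (Rule 12).
With Ornkel, Gorfal is earned (Rule 3).
With Gorfal and Raxmir, Mirbel is earned (Rule 11).
Ornkel: reached.
Gorfal: reached.
Mirbel: reached.
All 3 are reached.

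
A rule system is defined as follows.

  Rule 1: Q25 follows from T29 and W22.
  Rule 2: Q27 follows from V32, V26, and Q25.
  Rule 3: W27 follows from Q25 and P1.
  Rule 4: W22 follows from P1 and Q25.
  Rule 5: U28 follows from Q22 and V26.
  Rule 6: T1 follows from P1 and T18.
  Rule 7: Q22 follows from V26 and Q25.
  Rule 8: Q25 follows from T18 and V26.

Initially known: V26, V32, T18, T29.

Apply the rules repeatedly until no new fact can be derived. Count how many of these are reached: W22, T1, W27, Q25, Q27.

2

T18 and V26 hold, so Q25 follows (Rule 8).
From V32, V26, and Q25, Rule 2 gives Q27.
W22 would need P1 and Q25 (Rule 4), but P1 is never established.
T1 would need P1 and T18 (Rule 6), but P1 is never established.
W27 would need Q25 and P1 (Rule 3), but P1 is never established.
Q25: reached.
Q27: reached.
Reached: Q25 and Q27 — 2 of the 5.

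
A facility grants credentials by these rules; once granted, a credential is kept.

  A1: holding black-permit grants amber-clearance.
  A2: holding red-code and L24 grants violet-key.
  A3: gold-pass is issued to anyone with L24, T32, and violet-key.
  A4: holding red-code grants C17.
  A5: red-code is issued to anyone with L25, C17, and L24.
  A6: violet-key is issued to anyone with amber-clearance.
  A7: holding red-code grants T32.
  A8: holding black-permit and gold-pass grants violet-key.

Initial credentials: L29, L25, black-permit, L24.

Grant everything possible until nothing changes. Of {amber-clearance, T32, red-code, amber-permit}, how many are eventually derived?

Holding black-permit grants amber-clearance (A1).
amber-clearance: reached.
T32 would need red-code (A7), but red-code is never granted.
red-code would need L25, C17, and L24 (A5), but C17 is never granted.
No rule produces amber-permit, and it is not given.
Reached: amber-clearance — 1 of the 4.

1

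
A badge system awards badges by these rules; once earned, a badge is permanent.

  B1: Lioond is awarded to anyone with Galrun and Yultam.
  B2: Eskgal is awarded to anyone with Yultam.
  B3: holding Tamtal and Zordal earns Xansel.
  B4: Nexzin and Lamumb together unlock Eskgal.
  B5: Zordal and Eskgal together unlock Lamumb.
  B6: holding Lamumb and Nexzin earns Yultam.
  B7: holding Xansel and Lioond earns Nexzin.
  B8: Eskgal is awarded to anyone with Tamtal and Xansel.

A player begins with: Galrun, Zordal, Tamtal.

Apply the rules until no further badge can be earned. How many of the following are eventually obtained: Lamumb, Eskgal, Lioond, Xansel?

With Tamtal and Zordal, Xansel is earned (B3).
With Tamtal and Xansel, Eskgal is earned (B8).
With Zordal and Eskgal, Lamumb is earned (B5).
Lamumb: reached.
Eskgal: reached.
Lioond would need Galrun and Yultam (B1), but Yultam is never earned.
Xansel: reached.
Reached: Lamumb, Eskgal, and Xansel — 3 of the 4.

3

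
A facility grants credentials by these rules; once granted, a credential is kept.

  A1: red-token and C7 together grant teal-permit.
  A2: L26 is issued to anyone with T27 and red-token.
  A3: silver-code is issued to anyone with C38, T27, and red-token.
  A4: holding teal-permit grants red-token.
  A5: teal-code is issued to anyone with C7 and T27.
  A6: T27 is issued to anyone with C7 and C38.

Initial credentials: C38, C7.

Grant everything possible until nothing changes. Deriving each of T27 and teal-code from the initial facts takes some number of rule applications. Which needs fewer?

T27: Holding C7 and C38 grants T27 (A6). [1 rule application]
teal-code: Holding C7 and C38 grants T27 (A6). Holding C7 and T27 grants teal-code (A5). [2 rule applications]
T27 needs fewer.

T27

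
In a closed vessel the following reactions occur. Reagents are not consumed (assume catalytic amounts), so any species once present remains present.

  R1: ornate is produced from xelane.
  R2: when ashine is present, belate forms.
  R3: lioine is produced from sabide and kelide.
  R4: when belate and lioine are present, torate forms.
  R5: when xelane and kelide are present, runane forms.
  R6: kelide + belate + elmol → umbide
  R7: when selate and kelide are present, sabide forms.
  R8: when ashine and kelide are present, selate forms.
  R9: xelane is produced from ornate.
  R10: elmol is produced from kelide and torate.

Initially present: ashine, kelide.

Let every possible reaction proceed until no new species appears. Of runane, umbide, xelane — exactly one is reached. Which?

umbide

ashine and kelide present → selate forms (R8).
ashine present → belate forms (R2).
selate and kelide present → sabide forms (R7).
sabide and kelide present → lioine forms (R3).
belate and lioine present → torate forms (R4).
kelide and torate present → elmol forms (R10).
kelide, belate, and elmol present → umbide forms (R6).
xelane would need ornate (R9), but ornate never forms. runane would need xelane and kelide (R5), but xelane never forms.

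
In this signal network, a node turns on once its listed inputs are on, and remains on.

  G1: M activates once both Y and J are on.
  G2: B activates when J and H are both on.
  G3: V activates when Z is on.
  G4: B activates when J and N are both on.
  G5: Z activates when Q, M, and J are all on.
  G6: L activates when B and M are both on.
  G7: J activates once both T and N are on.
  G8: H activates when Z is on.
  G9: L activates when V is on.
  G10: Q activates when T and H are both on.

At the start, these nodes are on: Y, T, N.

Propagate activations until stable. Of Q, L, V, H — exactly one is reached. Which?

T and N are on, so J activates (G7).
G1: Y and J on → M on.
G4: J and N on → B on.
B and M are on, so L activates (G6).
H would need Z (G8), but Z never turns on. V would need Z (G3), but Z never turns on. Q would need T and H (G10), but H never turns on.

L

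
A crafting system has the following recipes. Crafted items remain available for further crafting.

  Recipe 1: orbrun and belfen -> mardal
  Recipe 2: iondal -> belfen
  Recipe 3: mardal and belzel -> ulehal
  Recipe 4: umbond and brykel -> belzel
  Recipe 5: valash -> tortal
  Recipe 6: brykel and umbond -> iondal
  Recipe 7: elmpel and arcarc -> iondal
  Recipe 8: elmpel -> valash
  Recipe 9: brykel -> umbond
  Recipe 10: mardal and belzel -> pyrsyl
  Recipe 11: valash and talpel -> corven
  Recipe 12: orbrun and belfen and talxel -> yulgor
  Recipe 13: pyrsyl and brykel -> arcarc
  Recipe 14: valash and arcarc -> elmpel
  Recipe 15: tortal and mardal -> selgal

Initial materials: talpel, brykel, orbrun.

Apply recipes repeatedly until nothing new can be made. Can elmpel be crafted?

elmpel would need valash and arcarc (Recipe 14), but valash is never obtained.

No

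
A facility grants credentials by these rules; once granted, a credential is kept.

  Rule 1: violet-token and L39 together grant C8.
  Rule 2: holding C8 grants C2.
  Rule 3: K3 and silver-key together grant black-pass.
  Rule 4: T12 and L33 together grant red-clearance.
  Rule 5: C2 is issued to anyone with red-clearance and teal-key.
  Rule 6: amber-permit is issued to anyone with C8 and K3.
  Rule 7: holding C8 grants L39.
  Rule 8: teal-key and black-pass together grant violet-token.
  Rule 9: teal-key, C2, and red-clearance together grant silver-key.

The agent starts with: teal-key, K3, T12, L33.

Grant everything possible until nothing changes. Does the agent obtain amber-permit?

amber-permit would need C8 and K3 (Rule 6), but C8 is never granted.

No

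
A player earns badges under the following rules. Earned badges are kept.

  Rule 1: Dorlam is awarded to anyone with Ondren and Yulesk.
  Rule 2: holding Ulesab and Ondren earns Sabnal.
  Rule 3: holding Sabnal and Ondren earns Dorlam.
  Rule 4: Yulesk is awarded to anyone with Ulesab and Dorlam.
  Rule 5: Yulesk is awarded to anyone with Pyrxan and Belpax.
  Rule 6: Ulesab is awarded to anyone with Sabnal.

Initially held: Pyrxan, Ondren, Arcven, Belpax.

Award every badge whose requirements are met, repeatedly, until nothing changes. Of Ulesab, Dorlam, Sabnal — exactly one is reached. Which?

Dorlam

With Pyrxan and Belpax, Yulesk is earned (Rule 5).
With Ondren and Yulesk, Dorlam is earned (Rule 1).
Sabnal would need Ulesab and Ondren (Rule 2), but Ulesab is never earned. Ulesab would need Sabnal (Rule 6), but Sabnal is never earned.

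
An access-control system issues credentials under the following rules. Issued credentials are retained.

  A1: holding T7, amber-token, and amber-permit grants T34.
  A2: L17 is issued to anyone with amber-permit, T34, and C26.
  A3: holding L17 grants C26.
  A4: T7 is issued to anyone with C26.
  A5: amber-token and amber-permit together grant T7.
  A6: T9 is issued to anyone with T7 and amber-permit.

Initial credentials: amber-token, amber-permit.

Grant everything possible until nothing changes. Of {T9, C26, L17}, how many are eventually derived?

1

Holding amber-token and amber-permit grants T7 (A5).
Holding T7 and amber-permit grants T9 (A6).
T9: reached.
C26 would need L17 (A3), but L17 is never granted.
L17 would need amber-permit, T34, and C26 (A2), but C26 is never granted.
Reached: T9 — 1 of the 3.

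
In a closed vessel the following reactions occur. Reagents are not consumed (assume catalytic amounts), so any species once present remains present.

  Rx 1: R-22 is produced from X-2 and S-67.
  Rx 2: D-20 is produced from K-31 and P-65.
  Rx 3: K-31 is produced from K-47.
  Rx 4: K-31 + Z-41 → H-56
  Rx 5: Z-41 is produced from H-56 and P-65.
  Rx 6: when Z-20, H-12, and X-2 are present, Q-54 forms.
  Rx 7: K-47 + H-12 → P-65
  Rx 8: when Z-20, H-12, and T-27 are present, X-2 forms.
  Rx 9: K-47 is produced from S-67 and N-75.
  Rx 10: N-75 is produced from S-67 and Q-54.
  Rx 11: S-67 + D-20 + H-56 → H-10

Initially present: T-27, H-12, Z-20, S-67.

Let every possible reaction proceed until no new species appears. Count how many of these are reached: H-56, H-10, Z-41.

H-56 would need K-31 and Z-41 (Rx 4), but Z-41 never forms.
H-10 would need S-67, D-20, and H-56 (Rx 11), but H-56 never forms.
Z-41 would need H-56 and P-65 (Rx 5), but H-56 never forms.
None of the 3 are reached.

0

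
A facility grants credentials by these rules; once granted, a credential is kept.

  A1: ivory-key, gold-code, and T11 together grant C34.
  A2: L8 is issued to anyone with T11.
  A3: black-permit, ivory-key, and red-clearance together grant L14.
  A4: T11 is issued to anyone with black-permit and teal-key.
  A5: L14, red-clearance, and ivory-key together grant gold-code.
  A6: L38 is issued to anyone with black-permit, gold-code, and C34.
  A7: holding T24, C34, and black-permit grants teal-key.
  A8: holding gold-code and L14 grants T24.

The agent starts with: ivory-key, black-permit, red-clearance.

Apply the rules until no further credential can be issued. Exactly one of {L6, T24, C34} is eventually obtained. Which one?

Holding black-permit, ivory-key, and red-clearance grants L14 (A3).
Holding L14, red-clearance, and ivory-key grants gold-code (A5).
Holding gold-code and L14 grants T24 (A8).
No rule produces L6, and it is not given. C34 would need ivory-key, gold-code, and T11 (A1), but T11 is never granted.

T24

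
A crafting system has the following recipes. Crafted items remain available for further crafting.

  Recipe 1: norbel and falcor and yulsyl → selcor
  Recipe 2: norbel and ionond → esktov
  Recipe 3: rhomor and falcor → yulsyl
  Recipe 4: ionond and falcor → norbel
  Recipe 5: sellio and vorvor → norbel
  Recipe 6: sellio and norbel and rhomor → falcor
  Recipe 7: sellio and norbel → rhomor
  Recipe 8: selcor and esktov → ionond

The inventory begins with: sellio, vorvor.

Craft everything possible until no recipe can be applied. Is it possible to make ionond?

ionond would need selcor and esktov (Recipe 8), but esktov is never obtained.

No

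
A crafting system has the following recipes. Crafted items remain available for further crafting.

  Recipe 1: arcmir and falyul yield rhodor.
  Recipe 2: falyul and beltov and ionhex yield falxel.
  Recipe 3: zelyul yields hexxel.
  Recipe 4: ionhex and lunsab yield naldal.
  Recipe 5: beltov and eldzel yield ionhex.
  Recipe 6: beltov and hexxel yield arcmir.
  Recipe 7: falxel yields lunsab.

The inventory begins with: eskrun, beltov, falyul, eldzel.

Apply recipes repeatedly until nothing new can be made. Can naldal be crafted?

Using Recipe 5, beltov and eldzel make ionhex.
Using Recipe 2, falyul, beltov, and ionhex make falxel.
Using Recipe 7, falxel makes lunsab.
ionhex and lunsab → naldal (Recipe 4).

Yes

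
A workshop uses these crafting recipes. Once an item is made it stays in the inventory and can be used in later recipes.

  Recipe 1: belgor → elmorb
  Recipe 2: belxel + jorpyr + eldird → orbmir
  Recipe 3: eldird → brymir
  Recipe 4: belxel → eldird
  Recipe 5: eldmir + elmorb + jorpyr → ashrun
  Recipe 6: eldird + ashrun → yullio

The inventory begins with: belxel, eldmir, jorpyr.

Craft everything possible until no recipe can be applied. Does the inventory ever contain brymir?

Using Recipe 4, belxel makes eldird.
eldird → brymir (Recipe 3).

Yes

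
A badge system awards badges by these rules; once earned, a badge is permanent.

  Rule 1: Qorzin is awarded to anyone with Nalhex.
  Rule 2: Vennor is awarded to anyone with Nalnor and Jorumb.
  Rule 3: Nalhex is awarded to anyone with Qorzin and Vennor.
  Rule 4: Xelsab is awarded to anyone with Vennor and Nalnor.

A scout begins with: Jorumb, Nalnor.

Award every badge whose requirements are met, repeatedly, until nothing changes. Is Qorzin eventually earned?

Qorzin would need Nalhex (Rule 1), but Nalhex is never earned.

No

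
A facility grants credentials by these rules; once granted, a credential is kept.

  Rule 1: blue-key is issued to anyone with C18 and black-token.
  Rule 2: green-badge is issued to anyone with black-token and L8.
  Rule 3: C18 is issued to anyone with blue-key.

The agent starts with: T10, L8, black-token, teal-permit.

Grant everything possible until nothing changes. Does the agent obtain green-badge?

Holding black-token and L8 grants green-badge (Rule 2).

Yes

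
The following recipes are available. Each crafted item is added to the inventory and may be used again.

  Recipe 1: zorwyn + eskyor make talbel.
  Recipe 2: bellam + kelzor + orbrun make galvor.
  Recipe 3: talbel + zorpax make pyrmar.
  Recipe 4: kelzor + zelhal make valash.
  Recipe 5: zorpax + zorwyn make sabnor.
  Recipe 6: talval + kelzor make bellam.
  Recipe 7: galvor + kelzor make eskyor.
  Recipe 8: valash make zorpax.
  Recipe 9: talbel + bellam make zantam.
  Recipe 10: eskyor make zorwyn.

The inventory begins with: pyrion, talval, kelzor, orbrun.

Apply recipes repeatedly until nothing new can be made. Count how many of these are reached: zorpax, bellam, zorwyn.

talval + kelzor → bellam (Recipe 6).
bellam + kelzor + orbrun → galvor (Recipe 2).
galvor + kelzor → eskyor (Recipe 7).
Using Recipe 10, eskyor makes zorwyn.
zorpax would need valash (Recipe 8), but valash is never obtained.
bellam: reached.
zorwyn: reached.
Reached: bellam and zorwyn — 2 of the 3.

2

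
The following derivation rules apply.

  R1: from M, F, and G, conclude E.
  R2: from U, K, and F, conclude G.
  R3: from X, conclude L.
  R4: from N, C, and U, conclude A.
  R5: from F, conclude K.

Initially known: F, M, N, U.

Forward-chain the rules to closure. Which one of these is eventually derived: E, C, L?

From F, R5 gives K.
U, K, and F hold, so G follows (R2).
From M, F, and G, R1 gives E.
No rule produces C, and it is not given. L would need X (R3), but X is never established.

E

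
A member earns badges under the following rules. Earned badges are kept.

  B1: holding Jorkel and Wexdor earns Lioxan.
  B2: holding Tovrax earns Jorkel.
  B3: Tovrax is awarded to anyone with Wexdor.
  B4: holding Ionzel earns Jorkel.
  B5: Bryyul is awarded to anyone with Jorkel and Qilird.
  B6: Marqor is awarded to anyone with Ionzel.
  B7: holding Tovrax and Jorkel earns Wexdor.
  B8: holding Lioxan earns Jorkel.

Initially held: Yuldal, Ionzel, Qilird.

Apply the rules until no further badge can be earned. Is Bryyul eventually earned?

With Ionzel, Jorkel is earned (B4).
With Jorkel and Qilird, Bryyul is earned (B5).

Yes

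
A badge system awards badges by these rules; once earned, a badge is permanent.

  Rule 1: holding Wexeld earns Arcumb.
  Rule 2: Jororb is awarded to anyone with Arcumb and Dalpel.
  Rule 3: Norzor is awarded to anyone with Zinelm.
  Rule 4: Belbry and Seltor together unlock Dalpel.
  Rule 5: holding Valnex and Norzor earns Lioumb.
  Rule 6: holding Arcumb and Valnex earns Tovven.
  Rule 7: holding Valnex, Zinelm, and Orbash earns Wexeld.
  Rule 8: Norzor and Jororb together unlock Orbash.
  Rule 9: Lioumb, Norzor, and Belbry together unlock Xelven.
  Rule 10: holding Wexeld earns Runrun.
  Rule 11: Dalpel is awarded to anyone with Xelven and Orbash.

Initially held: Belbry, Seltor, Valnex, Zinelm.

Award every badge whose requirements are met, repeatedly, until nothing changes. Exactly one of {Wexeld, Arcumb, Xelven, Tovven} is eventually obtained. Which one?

With Zinelm, Norzor is earned (Rule 3).
With Valnex and Norzor, Lioumb is earned (Rule 5).
With Lioumb, Norzor, and Belbry, Xelven is earned (Rule 9).
Arcumb would need Wexeld (Rule 1), but Wexeld is never earned. Wexeld would need Valnex, Zinelm, and Orbash (Rule 7), but Orbash is never earned. Tovven would need Arcumb and Valnex (Rule 6), but Arcumb is never earned.

Xelven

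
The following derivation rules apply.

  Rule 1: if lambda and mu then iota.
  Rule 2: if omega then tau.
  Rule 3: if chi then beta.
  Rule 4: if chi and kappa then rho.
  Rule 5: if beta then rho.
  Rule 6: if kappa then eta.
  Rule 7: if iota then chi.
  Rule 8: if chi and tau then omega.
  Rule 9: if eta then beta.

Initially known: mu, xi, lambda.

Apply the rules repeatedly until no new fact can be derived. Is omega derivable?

No

omega would need chi and tau (Rule 8), but tau is never established.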